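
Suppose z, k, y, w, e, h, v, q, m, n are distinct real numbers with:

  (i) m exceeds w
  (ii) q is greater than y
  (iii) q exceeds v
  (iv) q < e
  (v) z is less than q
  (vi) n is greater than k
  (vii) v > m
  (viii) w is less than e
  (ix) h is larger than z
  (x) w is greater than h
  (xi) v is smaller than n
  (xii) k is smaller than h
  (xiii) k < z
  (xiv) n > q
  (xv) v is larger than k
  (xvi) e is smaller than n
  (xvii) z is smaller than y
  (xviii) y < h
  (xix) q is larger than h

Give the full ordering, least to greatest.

k < z < y < h < w < m < v < q < e < n

The consecutive links are each given: k < z; z < y; y < h; h < w; w < m; m < v; v < q; q < e; e < n.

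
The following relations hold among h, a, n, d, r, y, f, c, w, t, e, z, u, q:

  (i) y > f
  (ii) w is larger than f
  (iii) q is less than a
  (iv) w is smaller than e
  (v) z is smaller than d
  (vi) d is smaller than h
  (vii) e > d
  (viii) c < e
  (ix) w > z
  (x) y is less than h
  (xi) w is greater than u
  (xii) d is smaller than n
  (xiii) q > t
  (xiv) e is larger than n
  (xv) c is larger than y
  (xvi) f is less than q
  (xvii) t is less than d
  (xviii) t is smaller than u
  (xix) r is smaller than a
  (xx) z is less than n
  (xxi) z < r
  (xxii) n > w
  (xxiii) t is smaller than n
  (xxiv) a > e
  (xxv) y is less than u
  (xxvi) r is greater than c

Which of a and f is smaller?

f

f < y and y < u give f < u.
Then u < w extends the chain to w.
With w < n: f < y < u < w < n.
With n < e: f < y < u < w < n < e.
With e < a: f < y < u < w < n < e < a.
So f < a; f is the smaller of the two.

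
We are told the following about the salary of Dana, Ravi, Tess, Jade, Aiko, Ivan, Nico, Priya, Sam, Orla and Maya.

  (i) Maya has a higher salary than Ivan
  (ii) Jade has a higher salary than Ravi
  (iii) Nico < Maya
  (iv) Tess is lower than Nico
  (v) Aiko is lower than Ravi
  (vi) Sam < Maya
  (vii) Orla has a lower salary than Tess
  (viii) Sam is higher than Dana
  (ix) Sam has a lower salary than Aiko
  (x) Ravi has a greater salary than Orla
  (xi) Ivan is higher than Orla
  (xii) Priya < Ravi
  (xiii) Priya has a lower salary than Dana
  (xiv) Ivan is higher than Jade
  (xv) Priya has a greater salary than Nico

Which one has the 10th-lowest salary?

The consecutive relations fix a unique order: Orla < Tess < Nico < Priya < Dana < Sam < Aiko < Ravi < Jade < Ivan < Maya.
Counting 10 from the smallest end gives Ivan.

Ivan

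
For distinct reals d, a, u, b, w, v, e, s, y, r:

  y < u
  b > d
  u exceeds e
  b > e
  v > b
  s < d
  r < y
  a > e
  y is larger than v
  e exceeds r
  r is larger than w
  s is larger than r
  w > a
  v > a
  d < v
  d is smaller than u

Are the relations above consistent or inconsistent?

inconsistent

We have r < e stated directly, yet also e < a < w < r by chaining the others — so e < r. Contradiction.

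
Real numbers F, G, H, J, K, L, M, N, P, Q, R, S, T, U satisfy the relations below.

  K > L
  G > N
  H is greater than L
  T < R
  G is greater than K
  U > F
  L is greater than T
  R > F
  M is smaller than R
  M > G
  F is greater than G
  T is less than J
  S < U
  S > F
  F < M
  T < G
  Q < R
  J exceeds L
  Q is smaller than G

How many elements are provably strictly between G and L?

1

Chaining upward from L reaches: J, K, F, M, S, U, R, H.
Chaining downward from G reaches: T, N, Q, K.
Strictly between L and G are those in both lists: K — 1 element.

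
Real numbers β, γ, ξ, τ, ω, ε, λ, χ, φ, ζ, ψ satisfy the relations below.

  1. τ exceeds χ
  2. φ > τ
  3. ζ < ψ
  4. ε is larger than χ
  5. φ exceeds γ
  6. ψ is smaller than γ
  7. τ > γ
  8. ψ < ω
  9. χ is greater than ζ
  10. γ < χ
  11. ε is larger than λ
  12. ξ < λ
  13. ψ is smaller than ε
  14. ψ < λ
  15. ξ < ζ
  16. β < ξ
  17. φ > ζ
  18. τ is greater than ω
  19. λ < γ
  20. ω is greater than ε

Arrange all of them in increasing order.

The consecutive links are each given: β < ξ; ξ < ζ; ζ < ψ; ψ < λ; λ < γ; γ < χ; χ < ε; ε < ω; ω < τ; τ < φ.

β < ξ < ζ < ψ < λ < γ < χ < ε < ω < τ < φ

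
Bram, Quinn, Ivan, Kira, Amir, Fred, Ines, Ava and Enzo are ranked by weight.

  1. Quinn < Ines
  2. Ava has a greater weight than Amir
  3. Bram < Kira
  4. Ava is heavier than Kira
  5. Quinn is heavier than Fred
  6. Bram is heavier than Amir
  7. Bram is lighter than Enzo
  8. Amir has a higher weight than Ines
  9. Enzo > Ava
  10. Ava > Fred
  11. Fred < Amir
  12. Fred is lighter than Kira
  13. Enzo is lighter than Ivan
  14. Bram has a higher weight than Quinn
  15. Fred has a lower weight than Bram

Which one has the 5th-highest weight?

Bram

Piecing the relations together gives one ordering: Fred < Quinn < Ines < Amir < Bram < Kira < Ava < Enzo < Ivan.
The 5th largest is Bram.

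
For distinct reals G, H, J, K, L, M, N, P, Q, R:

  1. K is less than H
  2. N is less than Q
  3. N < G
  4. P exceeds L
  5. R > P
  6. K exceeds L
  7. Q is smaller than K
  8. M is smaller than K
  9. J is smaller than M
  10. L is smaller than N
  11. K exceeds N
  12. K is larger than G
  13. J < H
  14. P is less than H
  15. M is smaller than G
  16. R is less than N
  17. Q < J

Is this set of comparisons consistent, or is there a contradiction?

Every relation is compatible with L < P < R < N < Q < J < M < G < K < H; the set is consistent.

consistent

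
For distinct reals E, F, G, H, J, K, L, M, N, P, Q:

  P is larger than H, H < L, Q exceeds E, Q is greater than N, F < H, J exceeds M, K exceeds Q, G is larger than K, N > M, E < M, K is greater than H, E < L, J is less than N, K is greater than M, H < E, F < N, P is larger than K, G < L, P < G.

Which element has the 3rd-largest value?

P

The consecutive relations fix a unique order: F < H < E < M < J < N < Q < K < P < G < L.
Counting 3 from the largest end gives P.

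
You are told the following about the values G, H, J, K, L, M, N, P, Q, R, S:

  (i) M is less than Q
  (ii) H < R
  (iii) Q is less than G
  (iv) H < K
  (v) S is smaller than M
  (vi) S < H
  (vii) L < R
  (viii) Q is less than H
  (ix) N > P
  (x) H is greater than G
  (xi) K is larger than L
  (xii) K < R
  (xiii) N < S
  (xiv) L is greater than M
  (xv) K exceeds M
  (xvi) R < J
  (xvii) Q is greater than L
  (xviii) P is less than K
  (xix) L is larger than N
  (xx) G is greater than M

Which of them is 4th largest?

Piecing the relations together gives one ordering: P < N < S < M < L < Q < G < H < K < R < J.
The 4th largest is H.

H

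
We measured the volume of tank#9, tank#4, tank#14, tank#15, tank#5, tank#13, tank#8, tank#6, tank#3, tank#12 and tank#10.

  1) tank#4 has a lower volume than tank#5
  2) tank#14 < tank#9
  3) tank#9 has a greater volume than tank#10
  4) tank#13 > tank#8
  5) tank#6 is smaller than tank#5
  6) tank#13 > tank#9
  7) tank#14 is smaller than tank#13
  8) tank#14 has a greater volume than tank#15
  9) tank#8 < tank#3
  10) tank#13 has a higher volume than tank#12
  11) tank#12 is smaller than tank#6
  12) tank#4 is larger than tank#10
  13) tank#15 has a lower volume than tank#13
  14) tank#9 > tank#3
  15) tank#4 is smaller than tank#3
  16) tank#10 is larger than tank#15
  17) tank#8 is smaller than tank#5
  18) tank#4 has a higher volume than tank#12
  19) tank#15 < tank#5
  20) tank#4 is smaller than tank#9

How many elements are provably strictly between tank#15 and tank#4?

Chaining upward from tank#15 reaches: tank#10, tank#3, tank#5, tank#14, tank#9, tank#13.
Chaining downward from tank#4 reaches: tank#12, tank#10.
Strictly between tank#15 and tank#4 are those in both lists: tank#10 — 1 element.

1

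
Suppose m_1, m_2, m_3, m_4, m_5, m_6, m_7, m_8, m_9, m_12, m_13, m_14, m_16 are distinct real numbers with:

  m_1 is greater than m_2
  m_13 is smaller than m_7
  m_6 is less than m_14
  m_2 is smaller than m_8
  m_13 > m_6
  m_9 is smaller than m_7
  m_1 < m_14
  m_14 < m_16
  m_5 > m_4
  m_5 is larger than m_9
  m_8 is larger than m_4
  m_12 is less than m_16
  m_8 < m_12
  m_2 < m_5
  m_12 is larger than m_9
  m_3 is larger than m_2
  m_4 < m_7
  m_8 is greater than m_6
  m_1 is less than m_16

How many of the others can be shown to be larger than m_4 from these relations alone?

Directly above m_4: m_5, m_8, m_7.
One step further: m_12 (4 so far).
One step further: m_16 (5 so far).
Nothing else is reachable above m_4; 5 in all.

5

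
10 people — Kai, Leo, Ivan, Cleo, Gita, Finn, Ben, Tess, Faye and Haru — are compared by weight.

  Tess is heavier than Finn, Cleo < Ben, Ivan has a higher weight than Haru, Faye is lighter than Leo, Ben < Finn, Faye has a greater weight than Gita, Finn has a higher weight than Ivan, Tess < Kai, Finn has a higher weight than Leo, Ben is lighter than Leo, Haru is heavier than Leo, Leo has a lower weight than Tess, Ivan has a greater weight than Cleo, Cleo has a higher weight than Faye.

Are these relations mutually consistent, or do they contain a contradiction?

consistent

The single ordering Gita < Faye < Cleo < Ben < Leo < Haru < Ivan < Finn < Tess < Kai satisfies every listed relation, so no contradiction arises.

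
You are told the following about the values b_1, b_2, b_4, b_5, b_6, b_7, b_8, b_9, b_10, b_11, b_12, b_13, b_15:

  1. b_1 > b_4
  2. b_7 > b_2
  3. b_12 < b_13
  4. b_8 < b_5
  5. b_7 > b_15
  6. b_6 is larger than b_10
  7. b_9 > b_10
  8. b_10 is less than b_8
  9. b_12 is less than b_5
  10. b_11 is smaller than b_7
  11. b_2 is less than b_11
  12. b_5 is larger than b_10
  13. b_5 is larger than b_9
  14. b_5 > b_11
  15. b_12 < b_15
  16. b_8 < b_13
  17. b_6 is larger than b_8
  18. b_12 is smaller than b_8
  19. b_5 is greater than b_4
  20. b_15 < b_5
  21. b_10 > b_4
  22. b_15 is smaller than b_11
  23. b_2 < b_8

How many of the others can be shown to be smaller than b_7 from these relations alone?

4

The elements the relations force below b_7 are b_12, b_2, b_15, b_11 — no chain reaches any other.
That is 4.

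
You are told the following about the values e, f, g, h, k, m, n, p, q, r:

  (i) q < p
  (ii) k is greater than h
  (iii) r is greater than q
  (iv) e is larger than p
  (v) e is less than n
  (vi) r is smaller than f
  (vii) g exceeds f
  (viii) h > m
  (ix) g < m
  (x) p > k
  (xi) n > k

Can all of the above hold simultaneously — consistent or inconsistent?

consistent

The single ordering q < r < f < g < m < h < k < p < e < n satisfies every listed relation, so no contradiction arises.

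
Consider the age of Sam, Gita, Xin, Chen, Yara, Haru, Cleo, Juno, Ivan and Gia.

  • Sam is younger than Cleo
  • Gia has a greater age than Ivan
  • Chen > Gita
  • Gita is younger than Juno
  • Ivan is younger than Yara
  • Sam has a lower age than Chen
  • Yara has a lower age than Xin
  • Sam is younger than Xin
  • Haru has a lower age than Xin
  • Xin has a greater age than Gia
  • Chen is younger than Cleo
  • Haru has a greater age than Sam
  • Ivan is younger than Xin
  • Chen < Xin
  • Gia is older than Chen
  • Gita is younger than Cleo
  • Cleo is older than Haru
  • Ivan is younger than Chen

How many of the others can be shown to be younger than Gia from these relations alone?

4

Directly below Gia: Ivan, Chen.
One step further: Sam, Gita (4 so far).
No other element is forced below Gia by the given relations, so the count is 4.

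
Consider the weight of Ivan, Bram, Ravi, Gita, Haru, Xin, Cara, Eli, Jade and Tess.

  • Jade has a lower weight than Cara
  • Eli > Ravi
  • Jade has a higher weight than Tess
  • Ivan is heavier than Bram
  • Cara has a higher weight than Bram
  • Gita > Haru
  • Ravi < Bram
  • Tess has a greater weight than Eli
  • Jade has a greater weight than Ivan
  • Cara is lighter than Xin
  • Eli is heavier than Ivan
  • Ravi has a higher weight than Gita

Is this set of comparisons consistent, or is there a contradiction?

consistent

Every relation is compatible with Haru < Gita < Ravi < Bram < Ivan < Eli < Tess < Jade < Cara < Xin; the set is consistent.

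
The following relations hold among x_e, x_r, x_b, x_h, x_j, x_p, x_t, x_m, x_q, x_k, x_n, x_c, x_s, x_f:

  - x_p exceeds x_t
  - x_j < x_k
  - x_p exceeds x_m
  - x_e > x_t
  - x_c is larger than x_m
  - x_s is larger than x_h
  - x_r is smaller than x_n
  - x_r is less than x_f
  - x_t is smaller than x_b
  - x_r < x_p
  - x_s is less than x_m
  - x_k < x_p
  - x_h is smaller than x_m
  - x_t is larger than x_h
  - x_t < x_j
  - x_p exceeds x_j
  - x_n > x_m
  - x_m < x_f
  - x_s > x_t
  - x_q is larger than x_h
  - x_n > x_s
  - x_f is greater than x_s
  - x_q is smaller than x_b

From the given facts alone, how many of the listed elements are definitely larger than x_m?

The elements the relations force above x_m are x_c, x_p, x_f, x_n — no chain reaches any other.
That is 4.

4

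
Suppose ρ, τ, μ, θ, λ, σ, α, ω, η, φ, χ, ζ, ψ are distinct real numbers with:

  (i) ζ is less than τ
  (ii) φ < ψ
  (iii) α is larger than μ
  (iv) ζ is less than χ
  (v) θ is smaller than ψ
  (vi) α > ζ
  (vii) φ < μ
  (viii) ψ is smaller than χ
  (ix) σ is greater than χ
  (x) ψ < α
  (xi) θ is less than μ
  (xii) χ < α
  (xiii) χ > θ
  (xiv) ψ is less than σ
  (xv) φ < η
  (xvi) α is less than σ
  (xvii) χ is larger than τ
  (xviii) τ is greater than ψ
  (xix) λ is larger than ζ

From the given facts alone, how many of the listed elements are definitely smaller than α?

7

From α the given relations immediately reach ζ, ψ, μ, χ.
From those, θ, φ, τ — 7 in total.
No other element is forced below α by the given relations, so the count is 7.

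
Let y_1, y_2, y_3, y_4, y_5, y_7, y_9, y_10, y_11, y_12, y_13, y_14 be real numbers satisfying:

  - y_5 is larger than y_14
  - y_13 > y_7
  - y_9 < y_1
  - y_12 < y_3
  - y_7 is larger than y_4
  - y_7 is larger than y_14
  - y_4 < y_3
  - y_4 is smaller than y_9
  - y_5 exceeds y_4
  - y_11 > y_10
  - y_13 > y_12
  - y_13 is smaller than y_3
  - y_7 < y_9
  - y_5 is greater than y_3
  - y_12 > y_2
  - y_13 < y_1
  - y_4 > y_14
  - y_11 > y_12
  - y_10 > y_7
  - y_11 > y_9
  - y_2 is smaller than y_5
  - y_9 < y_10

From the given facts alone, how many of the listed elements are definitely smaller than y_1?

Directly below y_1: y_13, y_9.
One step further: y_12, y_4, y_7 (5 so far).
One step further: y_14, y_2 (7 so far).
Nothing else is reachable below y_1; 7 in all.

7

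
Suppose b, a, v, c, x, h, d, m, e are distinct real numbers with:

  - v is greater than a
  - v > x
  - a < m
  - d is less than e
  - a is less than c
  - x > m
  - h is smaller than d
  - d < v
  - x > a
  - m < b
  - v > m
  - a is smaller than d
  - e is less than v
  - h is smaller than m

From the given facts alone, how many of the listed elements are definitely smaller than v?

Directly below v: a, m, d, x, e.
One step further: h (6 so far).
No other element is forced below v by the given relations, so the count is 6.

6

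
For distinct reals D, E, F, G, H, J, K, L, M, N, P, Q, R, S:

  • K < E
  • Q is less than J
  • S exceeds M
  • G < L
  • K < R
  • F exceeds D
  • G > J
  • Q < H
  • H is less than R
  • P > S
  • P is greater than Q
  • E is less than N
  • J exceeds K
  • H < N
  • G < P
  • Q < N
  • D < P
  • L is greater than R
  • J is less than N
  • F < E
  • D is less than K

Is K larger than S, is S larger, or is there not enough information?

Following every chain through K: above K we get E, R, J, G, N, P, L; below K we get D.
S is not reached, and no chain runs the other way from S to K.
So the given relations leave the order of K and S undetermined.

undetermined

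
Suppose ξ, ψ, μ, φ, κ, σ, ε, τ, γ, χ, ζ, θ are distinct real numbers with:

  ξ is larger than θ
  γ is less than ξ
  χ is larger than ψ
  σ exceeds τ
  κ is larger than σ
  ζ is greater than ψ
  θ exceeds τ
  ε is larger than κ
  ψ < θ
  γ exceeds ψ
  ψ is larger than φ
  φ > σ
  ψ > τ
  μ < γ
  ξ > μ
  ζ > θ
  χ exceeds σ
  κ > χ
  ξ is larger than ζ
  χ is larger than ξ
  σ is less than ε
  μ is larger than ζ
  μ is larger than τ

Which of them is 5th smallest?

Piecing the relations together gives one ordering: τ < σ < φ < ψ < θ < ζ < μ < γ < ξ < χ < κ < ε.
The 5th smallest is θ.

θ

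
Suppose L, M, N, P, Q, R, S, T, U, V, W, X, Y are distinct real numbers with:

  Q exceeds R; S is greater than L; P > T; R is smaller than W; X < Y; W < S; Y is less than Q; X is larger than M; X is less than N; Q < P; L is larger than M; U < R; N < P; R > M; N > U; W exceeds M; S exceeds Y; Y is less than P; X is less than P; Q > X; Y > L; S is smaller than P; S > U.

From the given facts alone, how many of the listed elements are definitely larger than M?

From M the given relations immediately reach X, L, R, W.
From those, N, Y, Q, S, P — 9 in total.
Nothing else is reachable above M; 9 in all.

9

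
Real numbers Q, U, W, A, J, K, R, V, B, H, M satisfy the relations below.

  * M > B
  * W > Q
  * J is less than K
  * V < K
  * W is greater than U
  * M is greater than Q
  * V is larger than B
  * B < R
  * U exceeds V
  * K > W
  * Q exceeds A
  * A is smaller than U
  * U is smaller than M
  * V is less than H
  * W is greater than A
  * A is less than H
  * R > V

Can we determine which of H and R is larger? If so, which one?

undetermined

Following every chain through H: below H we get B, A, V.
R is not reached, and no chain runs the other way from R to H.
So the given relations leave the order of H and R undetermined.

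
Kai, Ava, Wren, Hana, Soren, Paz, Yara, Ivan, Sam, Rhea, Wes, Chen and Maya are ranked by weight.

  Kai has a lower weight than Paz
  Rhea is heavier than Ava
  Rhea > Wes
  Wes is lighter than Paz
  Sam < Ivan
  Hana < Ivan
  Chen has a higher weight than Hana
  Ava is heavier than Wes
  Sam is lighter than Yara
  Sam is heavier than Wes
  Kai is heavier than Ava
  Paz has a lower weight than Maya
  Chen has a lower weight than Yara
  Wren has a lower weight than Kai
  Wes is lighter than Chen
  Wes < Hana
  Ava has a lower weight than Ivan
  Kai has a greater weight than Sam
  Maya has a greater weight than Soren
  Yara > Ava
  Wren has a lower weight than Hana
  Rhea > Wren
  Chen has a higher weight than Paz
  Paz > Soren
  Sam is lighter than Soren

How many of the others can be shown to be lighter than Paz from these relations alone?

Directly below Paz: Wes, Kai, Soren.
One step further: Wren, Sam, Ava (6 so far).
Nothing else is reachable below Paz; 6 in all.

6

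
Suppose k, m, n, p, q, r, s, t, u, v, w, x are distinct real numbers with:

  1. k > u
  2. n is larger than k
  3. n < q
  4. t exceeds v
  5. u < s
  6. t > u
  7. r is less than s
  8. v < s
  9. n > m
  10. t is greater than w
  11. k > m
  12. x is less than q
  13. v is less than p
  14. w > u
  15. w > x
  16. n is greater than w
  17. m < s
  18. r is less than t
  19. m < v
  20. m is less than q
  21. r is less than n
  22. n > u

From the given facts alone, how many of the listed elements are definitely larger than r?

From r the given relations immediately reach t, s, n.
From those, q — 4 in total.
Nothing else is reachable above r; 4 in all.

4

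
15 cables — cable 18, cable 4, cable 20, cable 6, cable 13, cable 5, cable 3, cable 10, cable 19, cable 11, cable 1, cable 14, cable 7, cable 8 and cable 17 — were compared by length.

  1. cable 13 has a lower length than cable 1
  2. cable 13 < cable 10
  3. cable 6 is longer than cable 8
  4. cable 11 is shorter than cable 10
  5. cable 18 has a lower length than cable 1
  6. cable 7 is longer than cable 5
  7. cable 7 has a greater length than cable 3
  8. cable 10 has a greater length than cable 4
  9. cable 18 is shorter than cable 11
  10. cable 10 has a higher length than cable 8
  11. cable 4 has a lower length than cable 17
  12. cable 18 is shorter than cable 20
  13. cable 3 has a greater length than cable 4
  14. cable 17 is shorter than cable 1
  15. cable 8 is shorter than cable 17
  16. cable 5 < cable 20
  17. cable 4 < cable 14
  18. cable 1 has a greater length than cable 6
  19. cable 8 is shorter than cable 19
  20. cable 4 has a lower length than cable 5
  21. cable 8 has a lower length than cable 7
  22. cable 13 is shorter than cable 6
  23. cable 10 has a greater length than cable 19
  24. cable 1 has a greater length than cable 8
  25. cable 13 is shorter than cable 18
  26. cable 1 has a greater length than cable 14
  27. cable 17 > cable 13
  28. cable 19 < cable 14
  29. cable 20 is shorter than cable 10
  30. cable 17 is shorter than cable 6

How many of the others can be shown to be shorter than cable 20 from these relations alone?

4

The elements the relations force below cable 20 are cable 4, cable 5, cable 13, cable 18 — no chain reaches any other.
That is 4.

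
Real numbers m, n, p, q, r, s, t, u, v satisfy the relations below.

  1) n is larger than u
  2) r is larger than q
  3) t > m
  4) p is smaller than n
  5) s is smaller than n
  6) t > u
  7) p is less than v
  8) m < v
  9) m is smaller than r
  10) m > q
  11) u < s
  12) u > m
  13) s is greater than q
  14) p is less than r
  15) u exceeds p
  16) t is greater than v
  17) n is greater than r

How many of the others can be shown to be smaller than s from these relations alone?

4

The elements the relations force below s are q, p, m, u — no chain reaches any other.
That is 4.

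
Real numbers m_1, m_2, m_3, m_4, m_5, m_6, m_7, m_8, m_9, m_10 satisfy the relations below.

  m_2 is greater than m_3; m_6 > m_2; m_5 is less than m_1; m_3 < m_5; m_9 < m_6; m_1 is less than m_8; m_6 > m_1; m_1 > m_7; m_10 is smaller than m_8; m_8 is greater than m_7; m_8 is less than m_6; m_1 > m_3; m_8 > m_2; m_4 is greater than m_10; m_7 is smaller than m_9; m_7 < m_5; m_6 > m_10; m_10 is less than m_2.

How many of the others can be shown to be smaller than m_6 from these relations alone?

The elements the relations force below m_6 are m_7, m_10, m_3, m_5, m_9, m_1, m_2, m_8 — no chain reaches any other.
That is 8.

8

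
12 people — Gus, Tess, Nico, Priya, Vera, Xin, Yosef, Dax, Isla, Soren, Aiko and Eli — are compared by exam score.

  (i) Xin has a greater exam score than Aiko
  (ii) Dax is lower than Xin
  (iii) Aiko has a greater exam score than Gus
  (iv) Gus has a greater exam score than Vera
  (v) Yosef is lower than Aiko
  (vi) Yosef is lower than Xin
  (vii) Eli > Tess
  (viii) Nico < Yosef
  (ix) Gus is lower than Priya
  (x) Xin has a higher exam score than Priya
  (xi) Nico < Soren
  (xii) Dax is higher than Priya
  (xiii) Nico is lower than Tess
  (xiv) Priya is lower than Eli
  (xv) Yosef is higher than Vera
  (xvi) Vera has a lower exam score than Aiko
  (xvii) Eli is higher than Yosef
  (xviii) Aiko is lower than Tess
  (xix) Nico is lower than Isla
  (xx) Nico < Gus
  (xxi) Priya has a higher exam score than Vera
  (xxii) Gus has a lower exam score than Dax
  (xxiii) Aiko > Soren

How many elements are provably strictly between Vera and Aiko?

2

The relations place Vera below Aiko. An element lies strictly between them when it is forced above Vera and also forced below Aiko.
Above Vera: {Gus, Priya, Dax, Yosef, Tess, Xin, Eli}. Below Aiko: {Nico, Soren, Gus, Yosef}.
Intersection: {Gus, Yosef} — 2.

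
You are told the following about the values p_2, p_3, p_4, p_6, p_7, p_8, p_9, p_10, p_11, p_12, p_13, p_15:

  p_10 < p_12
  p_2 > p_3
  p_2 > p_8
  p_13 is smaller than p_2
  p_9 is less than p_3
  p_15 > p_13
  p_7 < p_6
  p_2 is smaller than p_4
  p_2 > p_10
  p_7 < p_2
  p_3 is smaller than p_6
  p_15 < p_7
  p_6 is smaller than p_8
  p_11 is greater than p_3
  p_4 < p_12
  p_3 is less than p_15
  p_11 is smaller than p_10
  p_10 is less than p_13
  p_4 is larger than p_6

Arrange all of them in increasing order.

p_9 < p_3 < p_11 < p_10 < p_13 < p_15 < p_7 < p_6 < p_8 < p_2 < p_4 < p_12

Nothing is placed below p_9, so it is least; from there p_9 < p_3; p_3 < p_11; p_11 < p_10; p_10 < p_13; p_13 < p_15; p_15 < p_7; p_7 < p_6; p_6 < p_8; p_8 < p_2; p_2 < p_4; p_4 < p_12, each given directly.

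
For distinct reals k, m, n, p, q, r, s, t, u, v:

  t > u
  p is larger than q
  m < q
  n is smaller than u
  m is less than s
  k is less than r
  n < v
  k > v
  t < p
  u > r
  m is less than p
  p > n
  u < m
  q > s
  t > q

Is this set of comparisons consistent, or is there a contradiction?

consistent

The single ordering n < v < k < r < u < m < s < q < t < p satisfies every listed relation, so no contradiction arises.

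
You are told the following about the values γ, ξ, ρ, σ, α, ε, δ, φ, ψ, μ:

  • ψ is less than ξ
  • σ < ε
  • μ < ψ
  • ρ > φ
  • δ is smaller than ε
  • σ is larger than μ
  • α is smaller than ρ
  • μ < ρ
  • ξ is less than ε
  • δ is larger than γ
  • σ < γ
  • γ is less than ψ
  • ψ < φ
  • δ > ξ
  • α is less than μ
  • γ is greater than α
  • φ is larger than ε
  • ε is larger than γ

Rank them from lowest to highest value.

Each adjacent pair is fixed by a given relation: α < μ; μ < σ; σ < γ; γ < ψ; ψ < ξ; ξ < δ; δ < ε; ε < φ; φ < ρ. Chaining them end to end gives the full order.

α < μ < σ < γ < ψ < ξ < δ < ε < φ < ρ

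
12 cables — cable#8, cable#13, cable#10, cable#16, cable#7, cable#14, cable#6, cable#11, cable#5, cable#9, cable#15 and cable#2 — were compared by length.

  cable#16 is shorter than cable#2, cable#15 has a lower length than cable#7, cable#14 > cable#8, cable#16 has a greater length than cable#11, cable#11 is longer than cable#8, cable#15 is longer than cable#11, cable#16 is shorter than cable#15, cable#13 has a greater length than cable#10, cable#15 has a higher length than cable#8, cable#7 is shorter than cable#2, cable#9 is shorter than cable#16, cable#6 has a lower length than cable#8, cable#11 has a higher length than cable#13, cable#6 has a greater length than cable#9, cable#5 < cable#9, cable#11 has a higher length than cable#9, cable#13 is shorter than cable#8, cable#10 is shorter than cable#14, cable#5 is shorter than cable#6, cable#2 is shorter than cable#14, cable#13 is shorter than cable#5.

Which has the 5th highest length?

cable#16

Chaining the given pairs: cable#10 < cable#13 < cable#5 < cable#9 < cable#6 < cable#8 < cable#11 < cable#16 < cable#15 < cable#7 < cable#2 < cable#14.
Counting 5 from the largest end gives cable#16.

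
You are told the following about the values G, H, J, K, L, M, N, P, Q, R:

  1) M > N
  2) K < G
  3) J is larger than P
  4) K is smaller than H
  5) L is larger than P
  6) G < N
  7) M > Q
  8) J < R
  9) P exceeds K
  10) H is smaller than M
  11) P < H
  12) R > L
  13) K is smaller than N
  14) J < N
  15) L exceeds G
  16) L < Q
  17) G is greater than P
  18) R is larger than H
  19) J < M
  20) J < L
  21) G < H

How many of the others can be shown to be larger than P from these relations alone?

The elements the relations force above P are J, G, H, N, L, R, Q, M — no chain reaches any other.
That is 8.

8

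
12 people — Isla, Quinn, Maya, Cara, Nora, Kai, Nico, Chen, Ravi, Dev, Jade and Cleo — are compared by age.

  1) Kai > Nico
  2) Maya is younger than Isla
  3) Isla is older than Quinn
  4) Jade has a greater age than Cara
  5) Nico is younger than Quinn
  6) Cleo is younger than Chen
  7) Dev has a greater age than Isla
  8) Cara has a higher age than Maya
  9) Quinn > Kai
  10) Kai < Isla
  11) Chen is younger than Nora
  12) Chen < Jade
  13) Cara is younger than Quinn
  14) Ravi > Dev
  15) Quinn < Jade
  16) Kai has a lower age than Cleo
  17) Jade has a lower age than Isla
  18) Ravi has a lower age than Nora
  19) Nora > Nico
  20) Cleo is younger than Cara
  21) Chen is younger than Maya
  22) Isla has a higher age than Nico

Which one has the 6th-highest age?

Quinn

Chaining the given pairs: Nico < Kai < Cleo < Chen < Maya < Cara < Quinn < Jade < Isla < Dev < Ravi < Nora.
Counting 6 from the largest end gives Quinn.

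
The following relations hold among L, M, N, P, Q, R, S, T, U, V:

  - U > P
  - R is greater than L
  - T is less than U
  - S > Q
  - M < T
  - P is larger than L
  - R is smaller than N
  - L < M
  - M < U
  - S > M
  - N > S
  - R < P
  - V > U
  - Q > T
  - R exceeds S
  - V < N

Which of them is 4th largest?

P

The consecutive relations fix a unique order: L < M < T < Q < S < R < P < U < V < N.
The 4th largest is P.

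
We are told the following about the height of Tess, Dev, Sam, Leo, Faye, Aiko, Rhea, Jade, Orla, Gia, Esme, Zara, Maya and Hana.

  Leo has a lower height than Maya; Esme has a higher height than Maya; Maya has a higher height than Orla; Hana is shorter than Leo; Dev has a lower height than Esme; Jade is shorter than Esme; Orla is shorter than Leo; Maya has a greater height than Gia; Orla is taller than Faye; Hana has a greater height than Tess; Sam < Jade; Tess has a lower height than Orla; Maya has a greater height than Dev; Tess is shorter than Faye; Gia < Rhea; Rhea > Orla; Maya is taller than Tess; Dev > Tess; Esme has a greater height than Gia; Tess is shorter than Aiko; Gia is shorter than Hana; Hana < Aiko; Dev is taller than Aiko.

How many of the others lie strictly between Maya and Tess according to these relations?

The relations place Tess below Maya. An element lies strictly between them when it is forced above Tess and also forced below Maya.
Above Tess: {Hana, Faye, Orla, Aiko, Dev, Leo, Esme, Rhea}. Below Maya: {Gia, Hana, Faye, Orla, Aiko, Dev, Leo}.
Intersection: {Hana, Faye, Orla, Aiko, Dev, Leo} — 6.

6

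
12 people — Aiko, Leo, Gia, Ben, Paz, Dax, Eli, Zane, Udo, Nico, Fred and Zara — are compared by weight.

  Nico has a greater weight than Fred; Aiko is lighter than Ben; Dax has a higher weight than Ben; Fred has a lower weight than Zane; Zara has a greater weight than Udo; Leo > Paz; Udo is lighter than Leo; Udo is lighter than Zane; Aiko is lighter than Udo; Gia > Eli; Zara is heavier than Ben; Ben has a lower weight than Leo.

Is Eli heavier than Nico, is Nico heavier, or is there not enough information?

Following every chain through Nico: below Nico we get Fred.
Eli is not reached, and no chain runs the other way from Eli to Nico.
So the given relations leave the order of Nico and Eli undetermined.

undetermined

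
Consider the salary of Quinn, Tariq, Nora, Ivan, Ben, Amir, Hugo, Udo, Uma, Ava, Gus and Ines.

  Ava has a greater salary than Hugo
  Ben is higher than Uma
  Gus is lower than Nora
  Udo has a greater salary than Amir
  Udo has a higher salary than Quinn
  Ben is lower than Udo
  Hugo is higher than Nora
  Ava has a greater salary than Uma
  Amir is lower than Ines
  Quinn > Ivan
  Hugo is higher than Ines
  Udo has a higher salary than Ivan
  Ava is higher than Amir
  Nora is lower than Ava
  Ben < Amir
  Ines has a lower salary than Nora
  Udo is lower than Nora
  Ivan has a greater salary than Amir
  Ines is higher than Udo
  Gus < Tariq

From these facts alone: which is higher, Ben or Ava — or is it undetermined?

Link the given pairs in sequence: Ben < Amir; Amir < Ivan; Ivan < Udo; Udo < Ines; Ines < Nora; Nora < Hugo; Hugo < Ava.
Chaining these gives Ben < Amir < Ivan < Udo < Ines < Nora < Hugo < Ava.
So Ava is higher.

Ava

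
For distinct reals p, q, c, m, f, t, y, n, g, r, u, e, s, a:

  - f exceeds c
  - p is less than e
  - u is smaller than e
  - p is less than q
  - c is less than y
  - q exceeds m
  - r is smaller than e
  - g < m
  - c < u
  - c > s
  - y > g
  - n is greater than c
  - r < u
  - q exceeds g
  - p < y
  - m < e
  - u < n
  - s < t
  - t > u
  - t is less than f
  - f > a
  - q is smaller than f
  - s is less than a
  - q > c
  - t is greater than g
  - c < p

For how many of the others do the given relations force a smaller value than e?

Directly below e: r, p, m, u.
One step further: c, g (6 so far).
One step further: s (7 so far).
Nothing else is reachable below e; 7 in all.

7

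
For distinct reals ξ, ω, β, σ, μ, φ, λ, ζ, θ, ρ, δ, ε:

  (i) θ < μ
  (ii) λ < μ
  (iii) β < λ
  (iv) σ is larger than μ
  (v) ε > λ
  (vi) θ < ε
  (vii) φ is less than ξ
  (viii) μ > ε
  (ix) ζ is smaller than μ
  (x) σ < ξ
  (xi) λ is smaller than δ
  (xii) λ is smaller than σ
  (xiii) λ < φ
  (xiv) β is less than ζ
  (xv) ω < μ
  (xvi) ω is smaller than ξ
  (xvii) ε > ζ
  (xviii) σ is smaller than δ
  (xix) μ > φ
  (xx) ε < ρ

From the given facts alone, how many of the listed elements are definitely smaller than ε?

Directly below ε: θ, ζ, λ.
One step further: β (4 so far).
No other element is forced below ε by the given relations, so the count is 4.

4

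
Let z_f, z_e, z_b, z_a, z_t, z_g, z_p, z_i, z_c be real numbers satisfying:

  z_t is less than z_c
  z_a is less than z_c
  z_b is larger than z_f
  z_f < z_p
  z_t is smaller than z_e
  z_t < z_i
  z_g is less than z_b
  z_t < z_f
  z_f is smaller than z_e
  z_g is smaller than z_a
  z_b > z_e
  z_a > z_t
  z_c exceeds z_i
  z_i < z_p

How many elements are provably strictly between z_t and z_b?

2

Chaining upward from z_t reaches: z_i, z_f, z_a, z_p, z_e, z_c.
Chaining downward from z_b reaches: z_g, z_f, z_e.
Strictly between z_t and z_b are those in both lists: z_f, z_e — 2 elements.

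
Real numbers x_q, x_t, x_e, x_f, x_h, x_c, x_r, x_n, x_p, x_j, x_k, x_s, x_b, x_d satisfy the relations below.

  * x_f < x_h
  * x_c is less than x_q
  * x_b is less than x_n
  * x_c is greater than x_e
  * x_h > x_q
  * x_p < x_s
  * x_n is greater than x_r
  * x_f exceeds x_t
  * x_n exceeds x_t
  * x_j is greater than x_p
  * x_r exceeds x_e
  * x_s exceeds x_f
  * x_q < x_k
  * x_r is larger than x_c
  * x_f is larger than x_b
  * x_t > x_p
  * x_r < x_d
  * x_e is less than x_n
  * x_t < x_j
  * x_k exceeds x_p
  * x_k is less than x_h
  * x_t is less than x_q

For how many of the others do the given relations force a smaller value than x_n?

The elements the relations force below x_n are x_p, x_t, x_b, x_e, x_c, x_r — no chain reaches any other.
That is 6.

6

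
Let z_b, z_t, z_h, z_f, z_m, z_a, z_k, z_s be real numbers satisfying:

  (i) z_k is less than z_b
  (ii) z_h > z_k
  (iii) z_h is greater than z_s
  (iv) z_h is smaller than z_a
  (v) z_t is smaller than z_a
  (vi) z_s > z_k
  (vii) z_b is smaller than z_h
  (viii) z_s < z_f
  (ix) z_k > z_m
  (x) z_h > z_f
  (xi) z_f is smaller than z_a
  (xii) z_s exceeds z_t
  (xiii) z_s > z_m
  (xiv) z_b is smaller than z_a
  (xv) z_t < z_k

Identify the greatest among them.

Chaining downward from z_a: directly below it, z_t, z_f, z_b, z_h; then z_k, z_s; then z_m.
That covers every other element, and nothing is given above z_a, so z_a is the greatest.

z_a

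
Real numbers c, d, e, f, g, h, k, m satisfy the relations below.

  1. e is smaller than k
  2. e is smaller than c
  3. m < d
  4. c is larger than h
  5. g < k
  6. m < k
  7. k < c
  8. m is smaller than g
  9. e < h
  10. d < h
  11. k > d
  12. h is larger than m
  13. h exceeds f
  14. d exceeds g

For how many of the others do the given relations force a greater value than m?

From m the given relations immediately reach g, d, k, h.
From those, c — 5 in total.
Nothing else is reachable above m; 5 in all.

5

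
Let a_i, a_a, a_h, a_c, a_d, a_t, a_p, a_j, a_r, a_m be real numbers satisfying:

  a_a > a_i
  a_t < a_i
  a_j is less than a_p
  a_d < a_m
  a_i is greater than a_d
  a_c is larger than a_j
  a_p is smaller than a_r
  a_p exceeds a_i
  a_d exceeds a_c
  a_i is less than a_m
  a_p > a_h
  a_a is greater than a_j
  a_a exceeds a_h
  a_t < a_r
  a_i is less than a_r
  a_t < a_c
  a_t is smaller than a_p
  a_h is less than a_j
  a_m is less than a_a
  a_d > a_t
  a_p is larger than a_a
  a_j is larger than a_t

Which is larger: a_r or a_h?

Link the given pairs in sequence: a_h < a_j; a_j < a_c; a_c < a_d; a_d < a_i; a_i < a_m; a_m < a_a; a_a < a_p; a_p < a_r.
Together: a_h < a_j < a_c < a_d < a_i < a_m < a_a < a_p < a_r.
So a_h < a_r; a_r is the larger of the two.

a_r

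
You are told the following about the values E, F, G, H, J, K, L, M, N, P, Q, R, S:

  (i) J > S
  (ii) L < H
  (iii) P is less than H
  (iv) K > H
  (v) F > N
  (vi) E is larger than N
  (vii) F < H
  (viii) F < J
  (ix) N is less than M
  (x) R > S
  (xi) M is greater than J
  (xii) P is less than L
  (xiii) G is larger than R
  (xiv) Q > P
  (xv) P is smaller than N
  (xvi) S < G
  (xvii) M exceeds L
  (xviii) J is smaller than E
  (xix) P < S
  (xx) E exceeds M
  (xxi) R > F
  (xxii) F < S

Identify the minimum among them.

L is not least since P < L; N is not least since P < N; F is not least since N < F; Q is not least since P < Q; S is not least since P < S; J is not least since S < J; H is not least since F < H; M is not least since N < M; R is not least since F < R; G is not least since S < G; E is not least since N < E; K is not least since H < K.
Only P has nothing below it, so P is the minimum.

P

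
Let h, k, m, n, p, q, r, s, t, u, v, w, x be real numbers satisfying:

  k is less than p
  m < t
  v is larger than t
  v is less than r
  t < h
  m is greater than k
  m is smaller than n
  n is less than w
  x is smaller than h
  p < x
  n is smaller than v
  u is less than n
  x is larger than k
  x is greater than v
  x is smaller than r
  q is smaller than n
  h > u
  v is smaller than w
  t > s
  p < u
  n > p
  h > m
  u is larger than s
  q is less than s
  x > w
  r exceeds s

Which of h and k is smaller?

Link the given pairs in sequence: k < p; p < u; u < n; n < v; v < w; w < x; x < h.
Together: k < p < u < n < v < w < x < h.
So k < h; k is the smaller of the two.

k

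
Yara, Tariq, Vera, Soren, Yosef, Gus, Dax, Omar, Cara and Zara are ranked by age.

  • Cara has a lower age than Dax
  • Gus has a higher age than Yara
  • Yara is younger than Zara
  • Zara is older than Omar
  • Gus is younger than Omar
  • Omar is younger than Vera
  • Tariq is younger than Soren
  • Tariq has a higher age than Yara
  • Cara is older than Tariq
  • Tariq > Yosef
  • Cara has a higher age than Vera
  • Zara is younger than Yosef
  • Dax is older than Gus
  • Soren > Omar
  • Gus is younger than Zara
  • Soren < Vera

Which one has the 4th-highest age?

Piecing the relations together gives one ordering: Yara < Gus < Omar < Zara < Yosef < Tariq < Soren < Vera < Cara < Dax.
Counting 4 from the largest end gives Soren.

Soren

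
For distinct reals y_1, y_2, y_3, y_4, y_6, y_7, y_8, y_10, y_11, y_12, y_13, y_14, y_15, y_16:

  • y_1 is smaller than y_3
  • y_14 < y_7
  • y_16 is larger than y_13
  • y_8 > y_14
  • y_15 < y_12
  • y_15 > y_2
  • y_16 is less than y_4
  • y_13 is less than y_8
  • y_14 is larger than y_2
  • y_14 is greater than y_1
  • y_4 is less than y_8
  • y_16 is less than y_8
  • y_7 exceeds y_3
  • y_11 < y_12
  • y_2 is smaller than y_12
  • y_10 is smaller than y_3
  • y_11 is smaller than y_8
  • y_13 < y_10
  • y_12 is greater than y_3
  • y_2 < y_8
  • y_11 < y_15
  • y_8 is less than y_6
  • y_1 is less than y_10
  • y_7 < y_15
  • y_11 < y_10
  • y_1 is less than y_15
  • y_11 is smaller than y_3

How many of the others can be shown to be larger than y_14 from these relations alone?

Directly above y_14: y_8, y_7.
One step further: y_15, y_6 (4 so far).
One step further: y_12 (5 so far).
No other element is forced above y_14 by the given relations, so the count is 5.

5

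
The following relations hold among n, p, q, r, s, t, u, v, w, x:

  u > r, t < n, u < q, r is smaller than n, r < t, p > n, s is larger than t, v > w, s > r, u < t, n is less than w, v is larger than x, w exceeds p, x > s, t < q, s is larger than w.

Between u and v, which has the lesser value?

u

Link the given pairs in sequence: u < t; t < n; n < p; p < w; w < s; s < x; x < v.
Chaining these gives u < t < n < p < w < s < x < v.
So u < v; u is the smaller of the two.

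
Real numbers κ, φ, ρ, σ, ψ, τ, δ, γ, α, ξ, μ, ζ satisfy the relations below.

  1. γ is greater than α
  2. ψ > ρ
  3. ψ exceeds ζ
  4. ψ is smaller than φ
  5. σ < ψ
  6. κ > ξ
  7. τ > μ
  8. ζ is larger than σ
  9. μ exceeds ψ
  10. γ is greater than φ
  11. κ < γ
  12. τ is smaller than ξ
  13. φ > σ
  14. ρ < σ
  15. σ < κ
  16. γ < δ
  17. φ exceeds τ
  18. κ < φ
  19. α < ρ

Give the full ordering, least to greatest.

The consecutive links are each given: α < ρ; ρ < σ; σ < ζ; ζ < ψ; ψ < μ; μ < τ; τ < ξ; ξ < κ; κ < φ; φ < γ; γ < δ.

α < ρ < σ < ζ < ψ < μ < τ < ξ < κ < φ < γ < δ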